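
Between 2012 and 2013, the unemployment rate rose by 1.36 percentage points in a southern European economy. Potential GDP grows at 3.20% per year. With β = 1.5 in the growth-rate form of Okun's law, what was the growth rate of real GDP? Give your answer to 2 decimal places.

Growth-rate Okun's law: g_Y = g_Y* - β × Δu.
g_Y = 3.20 - 1.5 × (1.36) = 3.2 - 2.04 = 1.16%, i.e. 1.16% to 2 d.p.

1.16%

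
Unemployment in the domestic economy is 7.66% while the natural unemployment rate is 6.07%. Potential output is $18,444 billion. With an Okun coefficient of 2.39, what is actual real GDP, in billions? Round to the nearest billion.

$17,743 billion

Unemployment gap = 7.66 - 6.07 = 1.59 points, so the output gap is -2.39 × 1.59 = -3.8001%.
Actual GDP = 18444 × (1 - 3.8001/100) = 18444 × 0.961999 ≈ 17743 billion.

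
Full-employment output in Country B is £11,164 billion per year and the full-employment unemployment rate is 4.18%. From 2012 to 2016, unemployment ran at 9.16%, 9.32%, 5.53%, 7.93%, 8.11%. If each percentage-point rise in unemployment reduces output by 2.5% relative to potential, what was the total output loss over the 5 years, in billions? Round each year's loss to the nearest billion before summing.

Year 2012: gap = -2.5 × (9.16 - 4.18) = -12.45%, loss ≈ 11164 × 12.45/100 ≈ 1390.
Year 2013: gap = -2.5 × (9.32 - 4.18) = -12.85%, loss ≈ 11164 × 12.85/100 ≈ 1435.
Year 2014: gap = -2.5 × (5.53 - 4.18) = -3.375%, loss ≈ 11164 × 3.375/100 ≈ 377.
Year 2015: gap = -2.5 × (7.93 - 4.18) = -9.375%, loss ≈ 11164 × 9.375/100 ≈ 1047.
Year 2016: gap = -2.5 × (8.11 - 4.18) = -9.825%, loss ≈ 11164 × 9.825/100 ≈ 1097.
Total lost output = 1390 + 1435 + 377 + 1047 + 1097 = 5346 billion.

£5,346 billion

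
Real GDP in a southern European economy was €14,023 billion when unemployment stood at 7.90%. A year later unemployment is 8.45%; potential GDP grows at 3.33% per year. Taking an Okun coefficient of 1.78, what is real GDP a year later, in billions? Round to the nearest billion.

Δu = 8.45 - 7.9 = 0.55 points.
Okun's law (growth form): g_Y = g_Y* - β × Δu = 3.33 - 1.78 × (0.55) = 3.33 - 0.979 = 2.351%.
Real GDP in the next year = 14023 × (1 + 2.351/100) = 14023 × 1.02351 ≈ 14353 billion.

€14,353 billion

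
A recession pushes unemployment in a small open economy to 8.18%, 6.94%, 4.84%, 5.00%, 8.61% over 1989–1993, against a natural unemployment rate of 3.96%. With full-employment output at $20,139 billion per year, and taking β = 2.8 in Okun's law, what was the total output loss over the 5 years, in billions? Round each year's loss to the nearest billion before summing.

$7,764 billion

Year 1989: gap = -2.8 × (8.18 - 3.96) = -11.816%, loss ≈ 20139 × 11.816/100 ≈ 2380.
Year 1990: gap = -2.8 × (6.94 - 3.96) = -8.344%, loss ≈ 20139 × 8.344/100 ≈ 1680.
Year 1991: gap = -2.8 × (4.84 - 3.96) = -2.464%, loss ≈ 20139 × 2.464/100 ≈ 496.
Year 1992: gap = -2.8 × (5 - 3.96) = -2.912%, loss ≈ 20139 × 2.912/100 ≈ 586.
Year 1993: gap = -2.8 × (8.61 - 3.96) = -13.02%, loss ≈ 20139 × 13.02/100 ≈ 2622.
Total lost output = 2380 + 1680 + 496 + 586 + 2622 = 7764 billion.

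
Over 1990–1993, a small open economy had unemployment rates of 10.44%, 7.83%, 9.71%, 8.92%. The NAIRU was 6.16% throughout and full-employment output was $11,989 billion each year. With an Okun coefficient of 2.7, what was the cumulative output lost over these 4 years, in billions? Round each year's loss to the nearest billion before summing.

Year 1990: gap = -2.7 × (10.44 - 6.16) = -11.556%, loss ≈ 11989 × 11.556/100 ≈ 1385.
Year 1991: gap = -2.7 × (7.83 - 6.16) = -4.509%, loss ≈ 11989 × 4.509/100 ≈ 541.
Year 1992: gap = -2.7 × (9.71 - 6.16) = -9.585%, loss ≈ 11989 × 9.585/100 ≈ 1149.
Year 1993: gap = -2.7 × (8.92 - 6.16) = -7.452%, loss ≈ 11989 × 7.452/100 ≈ 893.
Total lost output = 1385 + 541 + 1149 + 893 = 3968 billion.

$3,968 billion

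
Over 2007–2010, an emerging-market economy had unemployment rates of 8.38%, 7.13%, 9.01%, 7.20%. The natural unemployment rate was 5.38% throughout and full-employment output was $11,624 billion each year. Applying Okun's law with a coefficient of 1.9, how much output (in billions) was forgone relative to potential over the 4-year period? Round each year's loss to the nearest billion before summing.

$2,253 billion

Year 2007: gap = -1.9 × (8.38 - 5.38) = -5.7%, loss ≈ 11624 × 5.7/100 ≈ 663.
Year 2008: gap = -1.9 × (7.13 - 5.38) = -3.325%, loss ≈ 11624 × 3.325/100 ≈ 386.
Year 2009: gap = -1.9 × (9.01 - 5.38) = -6.897%, loss ≈ 11624 × 6.897/100 ≈ 802.
Year 2010: gap = -1.9 × (7.2 - 5.38) = -3.458%, loss ≈ 11624 × 3.458/100 ≈ 402.
Total lost output = 663 + 386 + 802 + 402 = 2253 billion.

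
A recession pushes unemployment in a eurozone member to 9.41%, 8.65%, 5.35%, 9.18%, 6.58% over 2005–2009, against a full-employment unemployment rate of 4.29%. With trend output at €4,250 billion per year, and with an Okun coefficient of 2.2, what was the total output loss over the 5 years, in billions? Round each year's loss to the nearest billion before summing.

Year 2005: gap = -2.2 × (9.41 - 4.29) = -11.264%, loss ≈ 4250 × 11.264/100 ≈ 479.
Year 2006: gap = -2.2 × (8.65 - 4.29) = -9.592%, loss ≈ 4250 × 9.592/100 ≈ 408.
Year 2007: gap = -2.2 × (5.35 - 4.29) = -2.332%, loss ≈ 4250 × 2.332/100 ≈ 99.
Year 2008: gap = -2.2 × (9.18 - 4.29) = -10.758%, loss ≈ 4250 × 10.758/100 ≈ 457.
Year 2009: gap = -2.2 × (6.58 - 4.29) = -5.038%, loss ≈ 4250 × 5.038/100 ≈ 214.
Total lost output = 479 + 408 + 99 + 457 + 214 = 1657 billion.

€1,657 billion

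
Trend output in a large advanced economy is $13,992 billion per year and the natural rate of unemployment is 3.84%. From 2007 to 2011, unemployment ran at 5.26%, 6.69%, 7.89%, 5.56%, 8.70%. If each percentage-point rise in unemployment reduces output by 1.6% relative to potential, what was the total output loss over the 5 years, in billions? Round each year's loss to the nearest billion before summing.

$3,336 billion

Year 2007: gap = -1.6 × (5.26 - 3.84) = -2.272%, loss ≈ 13992 × 2.272/100 ≈ 318.
Year 2008: gap = -1.6 × (6.69 - 3.84) = -4.56%, loss ≈ 13992 × 4.56/100 ≈ 638.
Year 2009: gap = -1.6 × (7.89 - 3.84) = -6.48%, loss ≈ 13992 × 6.48/100 ≈ 907.
Year 2010: gap = -1.6 × (5.56 - 3.84) = -2.752%, loss ≈ 13992 × 2.752/100 ≈ 385.
Year 2011: gap = -1.6 × (8.7 - 3.84) = -7.776%, loss ≈ 13992 × 7.776/100 ≈ 1088.
Total lost output = 318 + 638 + 907 + 385 + 1088 = 3336 billion.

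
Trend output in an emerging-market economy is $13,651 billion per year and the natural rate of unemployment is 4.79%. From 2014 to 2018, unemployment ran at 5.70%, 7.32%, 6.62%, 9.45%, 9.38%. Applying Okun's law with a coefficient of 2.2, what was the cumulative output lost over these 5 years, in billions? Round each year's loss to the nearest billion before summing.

Year 2014: gap = -2.2 × (5.7 - 4.79) = -2.002%, loss ≈ 13651 × 2.002/100 ≈ 273.
Year 2015: gap = -2.2 × (7.32 - 4.79) = -5.566%, loss ≈ 13651 × 5.566/100 ≈ 760.
Year 2016: gap = -2.2 × (6.62 - 4.79) = -4.026%, loss ≈ 13651 × 4.026/100 ≈ 550.
Year 2017: gap = -2.2 × (9.45 - 4.79) = -10.252%, loss ≈ 13651 × 10.252/100 ≈ 1400.
Year 2018: gap = -2.2 × (9.38 - 4.79) = -10.098%, loss ≈ 13651 × 10.098/100 ≈ 1378.
Total lost output = 273 + 760 + 550 + 1400 + 1378 = 4361 billion.

$4,361 billion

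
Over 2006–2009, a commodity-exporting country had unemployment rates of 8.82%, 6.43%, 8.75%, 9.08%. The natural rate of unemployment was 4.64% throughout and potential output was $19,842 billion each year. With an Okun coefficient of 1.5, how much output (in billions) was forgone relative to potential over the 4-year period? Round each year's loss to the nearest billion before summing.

Year 2006: gap = -1.5 × (8.82 - 4.64) = -6.27%, loss ≈ 19842 × 6.27/100 ≈ 1244.
Year 2007: gap = -1.5 × (6.43 - 4.64) = -2.685%, loss ≈ 19842 × 2.685/100 ≈ 533.
Year 2008: gap = -1.5 × (8.75 - 4.64) = -6.165%, loss ≈ 19842 × 6.165/100 ≈ 1223.
Year 2009: gap = -1.5 × (9.08 - 4.64) = -6.66%, loss ≈ 19842 × 6.66/100 ≈ 1321.
Total lost output = 1244 + 533 + 1223 + 1321 = 4321 billion.

$4,321 billion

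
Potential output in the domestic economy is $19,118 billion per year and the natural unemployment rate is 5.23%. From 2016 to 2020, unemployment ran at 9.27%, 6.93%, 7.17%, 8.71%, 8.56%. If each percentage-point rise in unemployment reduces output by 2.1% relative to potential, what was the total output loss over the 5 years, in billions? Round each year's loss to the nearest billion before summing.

Year 2016: gap = -2.1 × (9.27 - 5.23) = -8.484%, loss ≈ 19118 × 8.484/100 ≈ 1622.
Year 2017: gap = -2.1 × (6.93 - 5.23) = -3.57%, loss ≈ 19118 × 3.57/100 ≈ 683.
Year 2018: gap = -2.1 × (7.17 - 5.23) = -4.074%, loss ≈ 19118 × 4.074/100 ≈ 779.
Year 2019: gap = -2.1 × (8.71 - 5.23) = -7.308%, loss ≈ 19118 × 7.308/100 ≈ 1397.
Year 2020: gap = -2.1 × (8.56 - 5.23) = -6.993%, loss ≈ 19118 × 6.993/100 ≈ 1337.
Total lost output = 1622 + 683 + 779 + 1397 + 1337 = 5818 billion.

$5,818 billion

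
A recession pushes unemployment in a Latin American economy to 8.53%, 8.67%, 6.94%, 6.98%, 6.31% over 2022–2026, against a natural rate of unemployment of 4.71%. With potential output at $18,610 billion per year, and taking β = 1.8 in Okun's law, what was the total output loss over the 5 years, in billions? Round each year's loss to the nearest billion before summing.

Year 2022: gap = -1.8 × (8.53 - 4.71) = -6.876%, loss ≈ 18610 × 6.876/100 ≈ 1280.
Year 2023: gap = -1.8 × (8.67 - 4.71) = -7.128%, loss ≈ 18610 × 7.128/100 ≈ 1327.
Year 2024: gap = -1.8 × (6.94 - 4.71) = -4.014%, loss ≈ 18610 × 4.014/100 ≈ 747.
Year 2025: gap = -1.8 × (6.98 - 4.71) = -4.086%, loss ≈ 18610 × 4.086/100 ≈ 760.
Year 2026: gap = -1.8 × (6.31 - 4.71) = -2.88%, loss ≈ 18610 × 2.88/100 ≈ 536.
Total lost output = 1280 + 1327 + 747 + 760 + 536 = 4650 billion.

$4,650 billion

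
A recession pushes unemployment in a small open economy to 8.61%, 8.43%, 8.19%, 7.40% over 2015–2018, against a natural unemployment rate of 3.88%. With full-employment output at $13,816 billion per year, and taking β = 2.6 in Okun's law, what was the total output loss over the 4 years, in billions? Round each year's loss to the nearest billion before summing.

$6,145 billion

Year 2015: gap = -2.6 × (8.61 - 3.88) = -12.298%, loss ≈ 13816 × 12.298/100 ≈ 1699.
Year 2016: gap = -2.6 × (8.43 - 3.88) = -11.83%, loss ≈ 13816 × 11.83/100 ≈ 1634.
Year 2017: gap = -2.6 × (8.19 - 3.88) = -11.206%, loss ≈ 13816 × 11.206/100 ≈ 1548.
Year 2018: gap = -2.6 × (7.4 - 3.88) = -9.152%, loss ≈ 13816 × 9.152/100 ≈ 1264.
Total lost output = 1699 + 1634 + 1548 + 1264 = 6145 billion.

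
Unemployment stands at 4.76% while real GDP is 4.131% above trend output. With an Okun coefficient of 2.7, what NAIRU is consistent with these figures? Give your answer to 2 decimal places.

From Okun's law, u - u* = -(output gap)/β = -(4.131)/2.7 = -1.53 points.
So u* = 4.76 + 1.53 = 6.29%.

6.29%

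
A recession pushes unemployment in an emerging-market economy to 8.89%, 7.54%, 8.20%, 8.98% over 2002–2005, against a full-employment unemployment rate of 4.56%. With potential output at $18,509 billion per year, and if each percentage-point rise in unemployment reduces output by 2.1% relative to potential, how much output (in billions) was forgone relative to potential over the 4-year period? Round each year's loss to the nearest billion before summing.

Year 2002: gap = -2.1 × (8.89 - 4.56) = -9.093%, loss ≈ 18509 × 9.093/100 ≈ 1683.
Year 2003: gap = -2.1 × (7.54 - 4.56) = -6.258%, loss ≈ 18509 × 6.258/100 ≈ 1158.
Year 2004: gap = -2.1 × (8.2 - 4.56) = -7.644%, loss ≈ 18509 × 7.644/100 ≈ 1415.
Year 2005: gap = -2.1 × (8.98 - 4.56) = -9.282%, loss ≈ 18509 × 9.282/100 ≈ 1718.
Total lost output = 1683 + 1158 + 1415 + 1718 = 5974 billion.

$5,974 billion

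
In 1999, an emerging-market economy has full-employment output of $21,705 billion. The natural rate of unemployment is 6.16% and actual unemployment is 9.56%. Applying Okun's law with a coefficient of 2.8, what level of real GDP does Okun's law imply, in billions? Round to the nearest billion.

$19,639 billion

Unemployment gap = 9.56 - 6.16 = 3.4 points, so the output gap is -2.8 × 3.4 = -9.52%.
Actual GDP = 21705 × (1 - 9.52/100) = 21705 × 0.9048 ≈ 19639 billion.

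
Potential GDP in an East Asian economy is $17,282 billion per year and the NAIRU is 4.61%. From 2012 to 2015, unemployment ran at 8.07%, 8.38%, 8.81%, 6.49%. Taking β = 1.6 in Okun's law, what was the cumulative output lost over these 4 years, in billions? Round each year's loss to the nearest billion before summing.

Year 2012: gap = -1.6 × (8.07 - 4.61) = -5.536%, loss ≈ 17282 × 5.536/100 ≈ 957.
Year 2013: gap = -1.6 × (8.38 - 4.61) = -6.032%, loss ≈ 17282 × 6.032/100 ≈ 1042.
Year 2014: gap = -1.6 × (8.81 - 4.61) = -6.72%, loss ≈ 17282 × 6.72/100 ≈ 1161.
Year 2015: gap = -1.6 × (6.49 - 4.61) = -3.008%, loss ≈ 17282 × 3.008/100 ≈ 520.
Total lost output = 957 + 1042 + 1161 + 520 = 3680 billion.

$3,680 billion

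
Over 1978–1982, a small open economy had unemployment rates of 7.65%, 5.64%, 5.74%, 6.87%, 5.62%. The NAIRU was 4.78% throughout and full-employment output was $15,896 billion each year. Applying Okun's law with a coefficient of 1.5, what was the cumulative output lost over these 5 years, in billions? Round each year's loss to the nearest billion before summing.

$1,816 billion

Year 1978: gap = -1.5 × (7.65 - 4.78) = -4.305%, loss ≈ 15896 × 4.305/100 ≈ 684.
Year 1979: gap = -1.5 × (5.64 - 4.78) = -1.29%, loss ≈ 15896 × 1.29/100 ≈ 205.
Year 1980: gap = -1.5 × (5.74 - 4.78) = -1.44%, loss ≈ 15896 × 1.44/100 ≈ 229.
Year 1981: gap = -1.5 × (6.87 - 4.78) = -3.135%, loss ≈ 15896 × 3.135/100 ≈ 498.
Year 1982: gap = -1.5 × (5.62 - 4.78) = -1.26%, loss ≈ 15896 × 1.26/100 ≈ 200.
Total lost output = 684 + 205 + 229 + 498 + 200 = 1816 billion.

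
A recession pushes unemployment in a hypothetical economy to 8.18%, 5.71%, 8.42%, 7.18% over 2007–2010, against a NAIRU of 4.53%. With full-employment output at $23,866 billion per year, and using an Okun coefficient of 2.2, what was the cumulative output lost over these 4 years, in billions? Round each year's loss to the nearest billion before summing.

$5,969 billion

Year 2007: gap = -2.2 × (8.18 - 4.53) = -8.03%, loss ≈ 23866 × 8.03/100 ≈ 1916.
Year 2008: gap = -2.2 × (5.71 - 4.53) = -2.596%, loss ≈ 23866 × 2.596/100 ≈ 620.
Year 2009: gap = -2.2 × (8.42 - 4.53) = -8.558%, loss ≈ 23866 × 8.558/100 ≈ 2042.
Year 2010: gap = -2.2 × (7.18 - 4.53) = -5.83%, loss ≈ 23866 × 5.83/100 ≈ 1391.
Total lost output = 1916 + 620 + 2042 + 1391 = 5969 billion.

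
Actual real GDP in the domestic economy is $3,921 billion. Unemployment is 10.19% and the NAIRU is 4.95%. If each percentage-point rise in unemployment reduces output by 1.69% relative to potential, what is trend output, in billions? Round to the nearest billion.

Unemployment gap = 10.19 - 4.95 = 5.24 points, so output gap = -1.69 × 5.24 = -8.8556%.
Since Y = Y* × (1 + gap/100), Y* = 3921/0.911444 ≈ 4302 billion.

$4,302 billion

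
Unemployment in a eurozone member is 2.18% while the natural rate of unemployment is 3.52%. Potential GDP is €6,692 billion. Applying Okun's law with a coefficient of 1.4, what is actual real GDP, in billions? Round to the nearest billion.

€6,818 billion

Unemployment gap = 2.18 - 3.52 = -1.34 points, so the output gap is -1.4 × (-1.34) = 1.876%.
Actual GDP = 6692 × (1 + 1.876/100) = 6692 × 1.01876 ≈ 6818 billion.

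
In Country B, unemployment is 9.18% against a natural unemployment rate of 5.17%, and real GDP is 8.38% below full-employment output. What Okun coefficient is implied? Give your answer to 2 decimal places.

β ≈ 2.09

Okun's law: output gap = -β × (u - u*).
-8.38 = -β × (9.18 - 5.17) = -β × 4.01, so β = 8.38/4.01 = 2.09.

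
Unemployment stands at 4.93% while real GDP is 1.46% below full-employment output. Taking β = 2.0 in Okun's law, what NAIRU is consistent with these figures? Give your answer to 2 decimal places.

From Okun's law, u - u* = -(output gap)/β = -(-1.46)/2.0 = 0.73 points.
So u* = 4.93 - 0.73 = 4.20%.

4.20%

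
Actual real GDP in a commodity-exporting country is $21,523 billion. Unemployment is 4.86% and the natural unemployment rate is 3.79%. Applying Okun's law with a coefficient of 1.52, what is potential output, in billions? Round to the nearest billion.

Unemployment gap = 4.86 - 3.79 = 1.07 points, so output gap = -1.52 × 1.07 = -1.6264%.
Since Y = Y* × (1 + gap/100), Y* = 21523/0.983736 ≈ 21879 billion.

$21,879 billion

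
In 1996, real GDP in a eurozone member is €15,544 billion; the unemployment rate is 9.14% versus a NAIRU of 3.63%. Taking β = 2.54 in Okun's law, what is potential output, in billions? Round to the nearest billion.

€18,073 billion

Unemployment gap = 9.14 - 3.63 = 5.51 points, so output gap = -2.54 × 5.51 = -13.9954%.
Since Y = Y* × (1 + gap/100), Y* = 15544/0.860046 ≈ 18073 billion.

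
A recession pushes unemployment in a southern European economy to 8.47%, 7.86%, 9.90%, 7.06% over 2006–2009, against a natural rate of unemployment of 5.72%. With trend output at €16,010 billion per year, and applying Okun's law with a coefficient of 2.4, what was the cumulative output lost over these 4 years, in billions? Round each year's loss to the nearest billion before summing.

€4,000 billion

Year 2006: gap = -2.4 × (8.47 - 5.72) = -6.6%, loss ≈ 16010 × 6.6/100 ≈ 1057.
Year 2007: gap = -2.4 × (7.86 - 5.72) = -5.136%, loss ≈ 16010 × 5.136/100 ≈ 822.
Year 2008: gap = -2.4 × (9.9 - 5.72) = -10.032%, loss ≈ 16010 × 10.032/100 ≈ 1606.
Year 2009: gap = -2.4 × (7.06 - 5.72) = -3.216%, loss ≈ 16010 × 3.216/100 ≈ 515.
Total lost output = 1057 + 822 + 1606 + 515 = 4000 billion.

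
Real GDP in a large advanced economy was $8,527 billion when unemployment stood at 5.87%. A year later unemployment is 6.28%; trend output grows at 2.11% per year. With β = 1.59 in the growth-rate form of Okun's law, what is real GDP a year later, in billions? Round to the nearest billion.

Δu = 6.28 - 5.87 = 0.41 points.
Okun's law (growth form): g_Y = g_Y* - β × Δu = 2.11 - 1.59 × (0.41) = 2.11 - 0.6519 = 1.4581%.
Real GDP in the next year = 8527 × (1 + 1.4581/100) = 8527 × 1.014581 ≈ 8651 billion.

$8,651 billion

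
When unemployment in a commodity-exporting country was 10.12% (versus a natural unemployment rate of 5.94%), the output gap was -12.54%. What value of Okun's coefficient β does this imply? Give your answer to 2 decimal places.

β ≈ 3.00

Okun's law: output gap = -β × (u - u*).
-12.54 = -β × (10.12 - 5.94) = -β × 4.18, so β = 12.54/4.18 = 3.00.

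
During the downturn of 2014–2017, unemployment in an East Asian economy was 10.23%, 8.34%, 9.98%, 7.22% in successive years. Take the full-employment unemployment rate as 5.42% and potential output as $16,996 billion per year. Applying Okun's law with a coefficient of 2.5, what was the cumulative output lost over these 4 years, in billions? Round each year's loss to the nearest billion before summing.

$5,988 billion

Year 2014: gap = -2.5 × (10.23 - 5.42) = -12.025%, loss ≈ 16996 × 12.025/100 ≈ 2044.
Year 2015: gap = -2.5 × (8.34 - 5.42) = -7.3%, loss ≈ 16996 × 7.3/100 ≈ 1241.
Year 2016: gap = -2.5 × (9.98 - 5.42) = -11.4%, loss ≈ 16996 × 11.4/100 ≈ 1938.
Year 2017: gap = -2.5 × (7.22 - 5.42) = -4.5%, loss ≈ 16996 × 4.5/100 ≈ 765.
Total lost output = 2044 + 1241 + 1938 + 765 = 5988 billion.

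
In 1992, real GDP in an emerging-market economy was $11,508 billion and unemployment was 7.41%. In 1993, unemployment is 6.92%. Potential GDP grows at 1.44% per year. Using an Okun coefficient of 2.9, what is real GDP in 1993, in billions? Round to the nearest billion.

Δu = 6.92 - 7.41 = -0.49 points.
Okun's law (growth form): g_Y = g_Y* - β × Δu = 1.44 - 2.9 × (-0.49) = 1.44 + 1.421 = 2.861%.
Real GDP in the next year = 11508 × (1 + 2.861/100) = 11508 × 1.02861 ≈ 11837 billion.

$11,837 billion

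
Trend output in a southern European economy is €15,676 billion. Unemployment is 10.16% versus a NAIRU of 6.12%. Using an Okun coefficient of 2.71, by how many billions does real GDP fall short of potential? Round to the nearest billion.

Output gap = -2.71 × (10.16 - 6.12) = -2.71 × 4.04 = -10.9484%.
Actual GDP ≈ 15676 × 0.890516 ≈ 13960 billion, so the shortfall is 15676 - 13960 = 1716 billion.

€1,716 billion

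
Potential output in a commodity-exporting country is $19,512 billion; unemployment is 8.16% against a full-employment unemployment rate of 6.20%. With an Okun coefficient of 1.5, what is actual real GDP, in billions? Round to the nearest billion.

Unemployment gap = 8.16 - 6.2 = 1.96 points, so the output gap is -1.5 × 1.96 = -2.94%.
Actual GDP = 19512 × (1 - 2.94/100) = 19512 × 0.9706 ≈ 18938 billion.

$18,938 billion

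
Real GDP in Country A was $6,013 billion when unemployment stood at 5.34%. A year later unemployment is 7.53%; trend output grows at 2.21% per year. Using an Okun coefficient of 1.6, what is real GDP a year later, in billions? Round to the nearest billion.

$5,935 billion

Δu = 7.53 - 5.34 = 2.19 points.
Okun's law (growth form): g_Y = g_Y* - β × Δu = 2.21 - 1.6 × (2.19) = 2.21 - 3.504 = -1.294%.
Real GDP in the next year = 6013 × (1 - 1.294/100) = 6013 × 0.98706 ≈ 5935 billion.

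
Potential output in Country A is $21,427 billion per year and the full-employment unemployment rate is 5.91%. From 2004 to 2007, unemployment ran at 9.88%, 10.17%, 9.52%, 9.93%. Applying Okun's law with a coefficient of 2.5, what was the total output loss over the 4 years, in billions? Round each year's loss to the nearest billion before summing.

Year 2004: gap = -2.5 × (9.88 - 5.91) = -9.925%, loss ≈ 21427 × 9.925/100 ≈ 2127.
Year 2005: gap = -2.5 × (10.17 - 5.91) = -10.65%, loss ≈ 21427 × 10.65/100 ≈ 2282.
Year 2006: gap = -2.5 × (9.52 - 5.91) = -9.025%, loss ≈ 21427 × 9.025/100 ≈ 1934.
Year 2007: gap = -2.5 × (9.93 - 5.91) = -10.05%, loss ≈ 21427 × 10.05/100 ≈ 2153.
Total lost output = 2127 + 2282 + 1934 + 2153 = 8496 billion.

$8,496 billion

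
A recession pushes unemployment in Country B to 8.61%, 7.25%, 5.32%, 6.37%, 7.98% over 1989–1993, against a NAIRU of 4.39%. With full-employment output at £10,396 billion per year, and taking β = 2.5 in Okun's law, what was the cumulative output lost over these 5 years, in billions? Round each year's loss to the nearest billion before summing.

Year 1989: gap = -2.5 × (8.61 - 4.39) = -10.55%, loss ≈ 10396 × 10.55/100 ≈ 1097.
Year 1990: gap = -2.5 × (7.25 - 4.39) = -7.15%, loss ≈ 10396 × 7.15/100 ≈ 743.
Year 1991: gap = -2.5 × (5.32 - 4.39) = -2.325%, loss ≈ 10396 × 2.325/100 ≈ 242.
Year 1992: gap = -2.5 × (6.37 - 4.39) = -4.95%, loss ≈ 10396 × 4.95/100 ≈ 515.
Year 1993: gap = -2.5 × (7.98 - 4.39) = -8.975%, loss ≈ 10396 × 8.975/100 ≈ 933.
Total lost output = 1097 + 743 + 242 + 515 + 933 = 3530 billion.

£3,530 billion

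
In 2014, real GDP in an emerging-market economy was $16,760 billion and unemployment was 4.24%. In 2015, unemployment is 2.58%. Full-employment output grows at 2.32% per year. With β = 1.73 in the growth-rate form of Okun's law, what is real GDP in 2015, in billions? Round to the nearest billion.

$17,630 billion

Δu = 2.58 - 4.24 = -1.66 points.
Okun's law (growth form): g_Y = g_Y* - β × Δu = 2.32 - 1.73 × (-1.66) = 2.32 + 2.8718 = 5.1918%.
Real GDP in the next year = 16760 × (1 + 5.1918/100) = 16760 × 1.051918 ≈ 17630 billion.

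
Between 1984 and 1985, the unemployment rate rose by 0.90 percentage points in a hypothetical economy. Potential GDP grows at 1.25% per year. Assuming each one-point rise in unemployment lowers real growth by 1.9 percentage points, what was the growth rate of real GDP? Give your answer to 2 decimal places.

Growth-rate Okun's law: g_Y = g_Y* - β × Δu.
g_Y = 1.25 - 1.9 × (0.90) = 1.25 - 1.71 = -0.46%, i.e. -0.46% to 2 d.p.

-0.46%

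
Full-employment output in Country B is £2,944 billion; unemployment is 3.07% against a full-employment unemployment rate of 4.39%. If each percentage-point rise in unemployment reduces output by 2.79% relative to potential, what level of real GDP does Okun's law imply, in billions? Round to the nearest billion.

Unemployment gap = 3.07 - 4.39 = -1.32 points, so the output gap is -2.79 × (-1.32) = 3.6828%.
Actual GDP = 2944 × (1 + 3.6828/100) = 2944 × 1.036828 ≈ 3052 billion.

£3,052 billion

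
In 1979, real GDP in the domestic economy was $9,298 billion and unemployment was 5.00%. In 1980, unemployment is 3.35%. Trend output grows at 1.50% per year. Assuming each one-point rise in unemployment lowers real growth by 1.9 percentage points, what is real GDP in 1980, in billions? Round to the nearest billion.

$9,729 billion

Δu = 3.35 - 5 = -1.65 points.
Okun's law (growth form): g_Y = g_Y* - β × Δu = 1.50 - 1.9 × (-1.65) = 1.5 + 3.135 = 4.635%.
Real GDP in the next year = 9298 × (1 + 4.635/100) = 9298 × 1.04635 ≈ 9729 billion.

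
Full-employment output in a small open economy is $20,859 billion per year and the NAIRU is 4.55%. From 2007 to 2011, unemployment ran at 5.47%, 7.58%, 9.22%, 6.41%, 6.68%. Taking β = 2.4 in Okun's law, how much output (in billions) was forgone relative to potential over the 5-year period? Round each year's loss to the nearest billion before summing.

Year 2007: gap = -2.4 × (5.47 - 4.55) = -2.208%, loss ≈ 20859 × 2.208/100 ≈ 461.
Year 2008: gap = -2.4 × (7.58 - 4.55) = -7.272%, loss ≈ 20859 × 7.272/100 ≈ 1517.
Year 2009: gap = -2.4 × (9.22 - 4.55) = -11.208%, loss ≈ 20859 × 11.208/100 ≈ 2338.
Year 2010: gap = -2.4 × (6.41 - 4.55) = -4.464%, loss ≈ 20859 × 4.464/100 ≈ 931.
Year 2011: gap = -2.4 × (6.68 - 4.55) = -5.112%, loss ≈ 20859 × 5.112/100 ≈ 1066.
Total lost output = 461 + 1517 + 2338 + 931 + 1066 = 6313 billion.

$6,313 billion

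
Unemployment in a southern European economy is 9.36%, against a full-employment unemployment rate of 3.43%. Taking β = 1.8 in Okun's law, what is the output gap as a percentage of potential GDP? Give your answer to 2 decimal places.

-10.67%

The unemployment gap is 9.36 - 3.43 = 5.93 percentage points.
Okun's law gives an output gap of -1.8 × 5.93 = -10.674%, i.e. 10.67% below potential.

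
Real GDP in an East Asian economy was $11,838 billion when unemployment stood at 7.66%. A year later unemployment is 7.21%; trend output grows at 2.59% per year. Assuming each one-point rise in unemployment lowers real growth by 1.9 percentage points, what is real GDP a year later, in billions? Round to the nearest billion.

$12,246 billion

Δu = 7.21 - 7.66 = -0.45 points.
Okun's law (growth form): g_Y = g_Y* - β × Δu = 2.59 - 1.9 × (-0.45) = 2.59 + 0.855 = 3.445%.
Real GDP in the next year = 11838 × (1 + 3.445/100) = 11838 × 1.03445 ≈ 12246 billion.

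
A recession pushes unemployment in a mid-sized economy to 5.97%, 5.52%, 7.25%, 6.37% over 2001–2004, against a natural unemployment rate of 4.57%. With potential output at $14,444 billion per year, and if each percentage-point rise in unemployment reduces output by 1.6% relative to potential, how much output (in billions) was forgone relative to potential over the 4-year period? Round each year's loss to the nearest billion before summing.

Year 2001: gap = -1.6 × (5.97 - 4.57) = -2.24%, loss ≈ 14444 × 2.24/100 ≈ 324.
Year 2002: gap = -1.6 × (5.52 - 4.57) = -1.52%, loss ≈ 14444 × 1.52/100 ≈ 220.
Year 2003: gap = -1.6 × (7.25 - 4.57) = -4.288%, loss ≈ 14444 × 4.288/100 ≈ 619.
Year 2004: gap = -1.6 × (6.37 - 4.57) = -2.88%, loss ≈ 14444 × 2.88/100 ≈ 416.
Total lost output = 324 + 220 + 619 + 416 = 1579 billion.

$1,579 billion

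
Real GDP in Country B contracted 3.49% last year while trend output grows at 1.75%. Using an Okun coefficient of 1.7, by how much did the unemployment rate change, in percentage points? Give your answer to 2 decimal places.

3.08 percentage points

Growth-rate Okun's law: g_Y = g_Y* - β × Δu, so Δu = (g_Y* - g_Y)/β.
Δu = (1.75 + 3.49)/1.7 = 5.24/1.7 = 3.08 percentage points.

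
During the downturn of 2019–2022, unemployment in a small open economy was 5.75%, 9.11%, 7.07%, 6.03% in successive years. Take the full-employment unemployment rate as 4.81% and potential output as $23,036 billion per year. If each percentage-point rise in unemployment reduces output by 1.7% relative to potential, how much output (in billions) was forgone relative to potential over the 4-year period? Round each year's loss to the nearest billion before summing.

$3,415 billion

Year 2019: gap = -1.7 × (5.75 - 4.81) = -1.598%, loss ≈ 23036 × 1.598/100 ≈ 368.
Year 2020: gap = -1.7 × (9.11 - 4.81) = -7.31%, loss ≈ 23036 × 7.31/100 ≈ 1684.
Year 2021: gap = -1.7 × (7.07 - 4.81) = -3.842%, loss ≈ 23036 × 3.842/100 ≈ 885.
Year 2022: gap = -1.7 × (6.03 - 4.81) = -2.074%, loss ≈ 23036 × 2.074/100 ≈ 478.
Total lost output = 368 + 1684 + 885 + 478 = 3415 billion.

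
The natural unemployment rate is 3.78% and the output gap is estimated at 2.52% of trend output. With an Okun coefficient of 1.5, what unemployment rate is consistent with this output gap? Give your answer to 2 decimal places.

2.10%

From Okun's law, u - u* = -(output gap)/β = -(2.52)/1.5 = -1.68 points.
So u = 3.78 - 1.68 = 2.10%.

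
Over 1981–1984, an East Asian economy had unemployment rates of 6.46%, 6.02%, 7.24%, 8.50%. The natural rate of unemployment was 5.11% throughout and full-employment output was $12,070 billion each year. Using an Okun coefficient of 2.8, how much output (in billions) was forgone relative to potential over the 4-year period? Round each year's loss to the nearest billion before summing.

Year 1981: gap = -2.8 × (6.46 - 5.11) = -3.78%, loss ≈ 12070 × 3.78/100 ≈ 456.
Year 1982: gap = -2.8 × (6.02 - 5.11) = -2.548%, loss ≈ 12070 × 2.548/100 ≈ 308.
Year 1983: gap = -2.8 × (7.24 - 5.11) = -5.964%, loss ≈ 12070 × 5.964/100 ≈ 720.
Year 1984: gap = -2.8 × (8.5 - 5.11) = -9.492%, loss ≈ 12070 × 9.492/100 ≈ 1146.
Total lost output = 456 + 308 + 720 + 1146 = 2630 billion.

$2,630 billion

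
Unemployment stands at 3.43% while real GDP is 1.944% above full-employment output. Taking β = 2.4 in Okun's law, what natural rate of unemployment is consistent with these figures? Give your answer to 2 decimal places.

4.24%

From Okun's law, u - u* = -(output gap)/β = -(1.944)/2.4 = -0.81 points.
So u* = 3.43 + 0.81 = 4.24%.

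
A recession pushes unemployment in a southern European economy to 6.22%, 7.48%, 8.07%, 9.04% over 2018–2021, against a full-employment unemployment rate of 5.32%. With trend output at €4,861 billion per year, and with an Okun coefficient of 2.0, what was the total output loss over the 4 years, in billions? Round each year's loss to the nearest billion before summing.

€926 billion

Year 2018: gap = -2.0 × (6.22 - 5.32) = -1.8%, loss ≈ 4861 × 1.8/100 ≈ 87.
Year 2019: gap = -2.0 × (7.48 - 5.32) = -4.32%, loss ≈ 4861 × 4.32/100 ≈ 210.
Year 2020: gap = -2.0 × (8.07 - 5.32) = -5.5%, loss ≈ 4861 × 5.5/100 ≈ 267.
Year 2021: gap = -2.0 × (9.04 - 5.32) = -7.44%, loss ≈ 4861 × 7.44/100 ≈ 362.
Total lost output = 87 + 210 + 267 + 362 = 926 billion.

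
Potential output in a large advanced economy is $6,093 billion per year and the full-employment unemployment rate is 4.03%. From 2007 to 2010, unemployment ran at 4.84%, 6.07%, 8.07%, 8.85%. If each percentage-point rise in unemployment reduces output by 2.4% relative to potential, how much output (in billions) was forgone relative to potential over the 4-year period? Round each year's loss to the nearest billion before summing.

$1,712 billion

Year 2007: gap = -2.4 × (4.84 - 4.03) = -1.944%, loss ≈ 6093 × 1.944/100 ≈ 118.
Year 2008: gap = -2.4 × (6.07 - 4.03) = -4.896%, loss ≈ 6093 × 4.896/100 ≈ 298.
Year 2009: gap = -2.4 × (8.07 - 4.03) = -9.696%, loss ≈ 6093 × 9.696/100 ≈ 591.
Year 2010: gap = -2.4 × (8.85 - 4.03) = -11.568%, loss ≈ 6093 × 11.568/100 ≈ 705.
Total lost output = 118 + 298 + 591 + 705 = 1712 billion.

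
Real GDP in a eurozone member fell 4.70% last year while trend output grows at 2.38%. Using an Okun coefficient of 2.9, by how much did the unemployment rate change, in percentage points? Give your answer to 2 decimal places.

Growth-rate Okun's law: g_Y = g_Y* - β × Δu, so Δu = (g_Y* - g_Y)/β.
Δu = (2.38 + 4.7)/2.9 = 7.08/2.9 = 2.44 percentage points.

2.44 percentage points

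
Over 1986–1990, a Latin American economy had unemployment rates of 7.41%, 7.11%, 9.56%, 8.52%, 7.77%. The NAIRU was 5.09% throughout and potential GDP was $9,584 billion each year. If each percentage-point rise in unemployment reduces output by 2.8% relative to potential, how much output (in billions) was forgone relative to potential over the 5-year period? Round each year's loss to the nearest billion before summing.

$4,004 billion

Year 1986: gap = -2.8 × (7.41 - 5.09) = -6.496%, loss ≈ 9584 × 6.496/100 ≈ 623.
Year 1987: gap = -2.8 × (7.11 - 5.09) = -5.656%, loss ≈ 9584 × 5.656/100 ≈ 542.
Year 1988: gap = -2.8 × (9.56 - 5.09) = -12.516%, loss ≈ 9584 × 12.516/100 ≈ 1200.
Year 1989: gap = -2.8 × (8.52 - 5.09) = -9.604%, loss ≈ 9584 × 9.604/100 ≈ 920.
Year 1990: gap = -2.8 × (7.77 - 5.09) = -7.504%, loss ≈ 9584 × 7.504/100 ≈ 719.
Total lost output = 623 + 542 + 1200 + 920 + 719 = 4004 billion.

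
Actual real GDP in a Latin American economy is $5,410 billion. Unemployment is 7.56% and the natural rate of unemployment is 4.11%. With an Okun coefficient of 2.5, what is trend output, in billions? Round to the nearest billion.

Unemployment gap = 7.56 - 4.11 = 3.45 points, so output gap = -2.5 × 3.45 = -8.625%.
Since Y = Y* × (1 + gap/100), Y* = 5410/0.91375 ≈ 5921 billion.

$5,921 billion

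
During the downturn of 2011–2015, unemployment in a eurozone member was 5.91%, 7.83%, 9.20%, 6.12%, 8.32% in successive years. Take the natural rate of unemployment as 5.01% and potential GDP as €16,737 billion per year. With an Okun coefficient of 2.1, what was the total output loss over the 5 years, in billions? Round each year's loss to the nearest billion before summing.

Year 2011: gap = -2.1 × (5.91 - 5.01) = -1.89%, loss ≈ 16737 × 1.89/100 ≈ 316.
Year 2012: gap = -2.1 × (7.83 - 5.01) = -5.922%, loss ≈ 16737 × 5.922/100 ≈ 991.
Year 2013: gap = -2.1 × (9.2 - 5.01) = -8.799%, loss ≈ 16737 × 8.799/100 ≈ 1473.
Year 2014: gap = -2.1 × (6.12 - 5.01) = -2.331%, loss ≈ 16737 × 2.331/100 ≈ 390.
Year 2015: gap = -2.1 × (8.32 - 5.01) = -6.951%, loss ≈ 16737 × 6.951/100 ≈ 1163.
Total lost output = 316 + 991 + 1473 + 390 + 1163 = 4333 billion.

€4,333 billion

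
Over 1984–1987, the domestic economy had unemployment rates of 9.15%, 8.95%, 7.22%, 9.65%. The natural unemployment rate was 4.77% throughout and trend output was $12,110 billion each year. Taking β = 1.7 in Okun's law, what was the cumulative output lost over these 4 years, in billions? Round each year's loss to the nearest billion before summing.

$3,272 billion

Year 1984: gap = -1.7 × (9.15 - 4.77) = -7.446%, loss ≈ 12110 × 7.446/100 ≈ 902.
Year 1985: gap = -1.7 × (8.95 - 4.77) = -7.106%, loss ≈ 12110 × 7.106/100 ≈ 861.
Year 1986: gap = -1.7 × (7.22 - 4.77) = -4.165%, loss ≈ 12110 × 4.165/100 ≈ 504.
Year 1987: gap = -1.7 × (9.65 - 4.77) = -8.296%, loss ≈ 12110 × 8.296/100 ≈ 1005.
Total lost output = 902 + 861 + 504 + 1005 = 3272 billion.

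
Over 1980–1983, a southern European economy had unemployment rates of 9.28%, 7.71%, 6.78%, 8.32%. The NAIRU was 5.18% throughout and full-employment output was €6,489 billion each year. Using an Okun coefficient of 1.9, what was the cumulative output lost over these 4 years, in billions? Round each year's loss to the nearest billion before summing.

€1,401 billion

Year 1980: gap = -1.9 × (9.28 - 5.18) = -7.79%, loss ≈ 6489 × 7.79/100 ≈ 505.
Year 1981: gap = -1.9 × (7.71 - 5.18) = -4.807%, loss ≈ 6489 × 4.807/100 ≈ 312.
Year 1982: gap = -1.9 × (6.78 - 5.18) = -3.04%, loss ≈ 6489 × 3.04/100 ≈ 197.
Year 1983: gap = -1.9 × (8.32 - 5.18) = -5.966%, loss ≈ 6489 × 5.966/100 ≈ 387.
Total lost output = 505 + 312 + 197 + 387 = 1401 billion.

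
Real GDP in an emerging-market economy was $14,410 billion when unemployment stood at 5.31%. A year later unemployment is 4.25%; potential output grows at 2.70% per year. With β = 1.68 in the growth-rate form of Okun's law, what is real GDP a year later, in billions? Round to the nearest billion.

Δu = 4.25 - 5.31 = -1.06 points.
Okun's law (growth form): g_Y = g_Y* - β × Δu = 2.70 - 1.68 × (-1.06) = 2.7 + 1.7808 = 4.4808%.
Real GDP in the next year = 14410 × (1 + 4.4808/100) = 14410 × 1.044808 ≈ 15056 billion.

$15,056 billion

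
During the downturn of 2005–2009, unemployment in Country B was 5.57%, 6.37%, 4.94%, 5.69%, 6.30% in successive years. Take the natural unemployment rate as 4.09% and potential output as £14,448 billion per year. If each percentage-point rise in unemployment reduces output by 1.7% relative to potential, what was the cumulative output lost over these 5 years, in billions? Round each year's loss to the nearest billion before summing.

Year 2005: gap = -1.7 × (5.57 - 4.09) = -2.516%, loss ≈ 14448 × 2.516/100 ≈ 364.
Year 2006: gap = -1.7 × (6.37 - 4.09) = -3.876%, loss ≈ 14448 × 3.876/100 ≈ 560.
Year 2007: gap = -1.7 × (4.94 - 4.09) = -1.445%, loss ≈ 14448 × 1.445/100 ≈ 209.
Year 2008: gap = -1.7 × (5.69 - 4.09) = -2.72%, loss ≈ 14448 × 2.72/100 ≈ 393.
Year 2009: gap = -1.7 × (6.3 - 4.09) = -3.757%, loss ≈ 14448 × 3.757/100 ≈ 543.
Total lost output = 364 + 560 + 209 + 393 + 543 = 2069 billion.

£2,069 billion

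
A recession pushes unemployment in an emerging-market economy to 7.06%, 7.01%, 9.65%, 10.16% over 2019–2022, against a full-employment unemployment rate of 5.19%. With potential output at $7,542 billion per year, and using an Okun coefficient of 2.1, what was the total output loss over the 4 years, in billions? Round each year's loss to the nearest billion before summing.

Year 2019: gap = -2.1 × (7.06 - 5.19) = -3.927%, loss ≈ 7542 × 3.927/100 ≈ 296.
Year 2020: gap = -2.1 × (7.01 - 5.19) = -3.822%, loss ≈ 7542 × 3.822/100 ≈ 288.
Year 2021: gap = -2.1 × (9.65 - 5.19) = -9.366%, loss ≈ 7542 × 9.366/100 ≈ 706.
Year 2022: gap = -2.1 × (10.16 - 5.19) = -10.437%, loss ≈ 7542 × 10.437/100 ≈ 787.
Total lost output = 296 + 288 + 706 + 787 = 2077 billion.

$2,077 billion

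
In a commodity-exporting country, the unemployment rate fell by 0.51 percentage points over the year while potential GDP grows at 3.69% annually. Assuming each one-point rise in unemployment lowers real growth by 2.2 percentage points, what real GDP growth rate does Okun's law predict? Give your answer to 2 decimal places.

Growth-rate Okun's law: g_Y = g_Y* - β × Δu.
g_Y = 3.69 - 2.2 × (-0.51) = 3.69 + 1.122 = 4.812%, i.e. 4.81% to 2 d.p.

4.81%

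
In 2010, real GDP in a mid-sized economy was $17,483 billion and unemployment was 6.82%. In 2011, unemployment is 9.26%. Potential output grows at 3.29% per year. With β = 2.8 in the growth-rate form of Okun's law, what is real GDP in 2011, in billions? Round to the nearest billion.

$16,864 billion

Δu = 9.26 - 6.82 = 2.44 points.
Okun's law (growth form): g_Y = g_Y* - β × Δu = 3.29 - 2.8 × (2.44) = 3.29 - 6.832 = -3.542%.
Real GDP in the next year = 17483 × (1 - 3.542/100) = 17483 × 0.96458 ≈ 16864 billion.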